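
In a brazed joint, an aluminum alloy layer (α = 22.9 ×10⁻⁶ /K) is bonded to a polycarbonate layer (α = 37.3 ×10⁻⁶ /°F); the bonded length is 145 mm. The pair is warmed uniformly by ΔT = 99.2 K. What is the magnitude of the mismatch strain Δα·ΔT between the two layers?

4.39×10⁻³

polycarbonate: α = 37.3×10⁻⁶/°F × 9/5 = 67.1×10⁻⁶/K.
Δα = |22.9 − 67.1|×10⁻⁶/K = 44.2×10⁻⁶/K.
Mismatch strain = Δα·ΔT = 44.2×10⁻⁶ × 99.2 = 4.39×10⁻³.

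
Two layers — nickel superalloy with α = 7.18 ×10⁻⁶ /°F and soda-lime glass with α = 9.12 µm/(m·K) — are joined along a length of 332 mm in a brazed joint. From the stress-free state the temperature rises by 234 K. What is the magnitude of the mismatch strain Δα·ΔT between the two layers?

nickel superalloy: α = 7.18×10⁻⁶/°F × 9/5 = 12.9×10⁻⁶/K.
Δα = |12.9 − 9.12|×10⁻⁶/K = 3.80×10⁻⁶/K.
Mismatch strain = Δα·ΔT = 3.80×10⁻⁶ × 234.0 = 8.90×10⁻⁴.

8.90×10⁻⁴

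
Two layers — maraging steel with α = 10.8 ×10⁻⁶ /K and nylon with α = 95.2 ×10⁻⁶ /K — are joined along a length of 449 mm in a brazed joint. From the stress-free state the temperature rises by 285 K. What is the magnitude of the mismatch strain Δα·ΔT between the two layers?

Δα = |10.8 − 95.2|×10⁻⁶/K = 84.4×10⁻⁶/K.
Mismatch strain = Δα·ΔT = 84.4×10⁻⁶ × 285.0 = 0.0241.

0.0241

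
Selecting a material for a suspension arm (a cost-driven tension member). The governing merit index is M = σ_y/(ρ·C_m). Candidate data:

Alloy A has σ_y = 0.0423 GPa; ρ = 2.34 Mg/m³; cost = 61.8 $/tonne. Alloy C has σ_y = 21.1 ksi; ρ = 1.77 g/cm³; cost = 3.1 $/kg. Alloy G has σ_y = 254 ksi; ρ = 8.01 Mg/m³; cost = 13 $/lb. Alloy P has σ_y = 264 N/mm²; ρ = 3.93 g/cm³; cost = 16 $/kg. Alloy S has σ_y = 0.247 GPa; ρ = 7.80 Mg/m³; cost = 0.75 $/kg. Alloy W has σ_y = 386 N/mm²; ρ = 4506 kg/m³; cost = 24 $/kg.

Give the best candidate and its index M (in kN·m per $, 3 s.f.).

alloy A, M = 293 kN·m per $

Normalizing units and computing the index:
  alloy A: σ_y = 42.30 MPa, ρ = 2340 kg/m³, cost = 0.06180 $/kg
  alloy C: σ_y = 145.5 MPa, ρ = 1770 kg/m³, cost = 3.100 $/kg
  alloy G: σ_y = 1751 MPa, ρ = 8010 kg/m³, cost = 28.66 $/kg
  alloy P: σ_y = 264.0 MPa, ρ = 3930 kg/m³, cost = 16.00 $/kg
  alloy S: σ_y = 247.0 MPa, ρ = 7800 kg/m³, cost = 0.7500 $/kg
  alloy W: σ_y = 386.0 MPa, ρ = 4506 kg/m³, cost = 24.00 $/kg
  alloy A: M = 293 kN·m per $
  alloy S: M = 42.2 kN·m per $
  alloy C: M = 26.5 kN·m per $
  alloy G: M = 7.63 kN·m per $
  alloy P: M = 4.20 kN·m per $
  alloy W: M = 3.57 kN·m per $
Alloy A ranks first.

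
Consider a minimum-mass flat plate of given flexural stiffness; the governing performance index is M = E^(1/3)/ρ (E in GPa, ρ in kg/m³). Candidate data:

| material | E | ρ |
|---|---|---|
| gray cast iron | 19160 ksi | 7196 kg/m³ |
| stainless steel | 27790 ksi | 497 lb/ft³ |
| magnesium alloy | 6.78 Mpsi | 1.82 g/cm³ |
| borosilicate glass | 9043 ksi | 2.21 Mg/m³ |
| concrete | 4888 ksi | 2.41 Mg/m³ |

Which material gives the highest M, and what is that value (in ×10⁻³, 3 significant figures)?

magnesium alloy, M = 1.98×10⁻³

Putting every candidate on a common basis:
  gray cast iron: E = 132.1 GPa, ρ = 7196 kg/m³
  stainless steel: E = 191.6 GPa, ρ = 7961 kg/m³
  magnesium alloy: E = 46.75 GPa, ρ = 1820 kg/m³
  borosilicate glass: E = 62.35 GPa, ρ = 2210 kg/m³
  concrete: E = 33.70 GPa, ρ = 2410 kg/m³
  magnesium alloy: M = 1.98×10⁻³
  borosilicate glass: M = 1.79×10⁻³
  concrete: M = 1.34×10⁻³
  stainless steel: M = 0.724×10⁻³
  gray cast iron: M = 0.708×10⁻³
The maximum is for magnesium alloy.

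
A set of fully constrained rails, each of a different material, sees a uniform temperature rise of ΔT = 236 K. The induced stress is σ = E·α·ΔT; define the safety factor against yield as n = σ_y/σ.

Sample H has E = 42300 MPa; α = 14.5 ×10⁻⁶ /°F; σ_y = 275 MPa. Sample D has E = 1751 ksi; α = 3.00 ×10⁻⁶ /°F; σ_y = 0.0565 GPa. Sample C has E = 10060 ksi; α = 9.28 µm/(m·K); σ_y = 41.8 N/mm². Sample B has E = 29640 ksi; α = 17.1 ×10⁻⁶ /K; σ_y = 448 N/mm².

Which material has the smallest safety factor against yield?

sample C

In consistent units (E in GPa, α in ×10⁻⁶/K, σ_y in MPa):
  sample H: E = 42.30, α = 26.1, σ_y = 275.0 → σ = 261 MPa, n = 1.06
  sample D: E = 12.07, α = 5.40, σ_y = 56.50 → σ = 15.4 MPa, n = 3.67
  sample C: E = 69.36, α = 9.28, σ_y = 41.80 → σ = 152 MPa, n = 0.275
  sample B: E = 204.4, α = 17.1, σ_y = 448.0 → σ = 825 MPa, n = 0.543
Smallest n: sample C with n = 0.275.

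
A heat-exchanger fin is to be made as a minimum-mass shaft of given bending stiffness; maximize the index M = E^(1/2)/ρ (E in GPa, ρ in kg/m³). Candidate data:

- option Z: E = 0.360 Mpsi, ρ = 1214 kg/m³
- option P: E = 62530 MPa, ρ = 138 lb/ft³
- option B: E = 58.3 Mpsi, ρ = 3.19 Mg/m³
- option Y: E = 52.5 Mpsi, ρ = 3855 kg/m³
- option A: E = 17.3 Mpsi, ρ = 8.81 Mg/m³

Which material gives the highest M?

After converting to SI:
  option Z: E = 2.482 GPa, ρ = 1214 kg/m³
  option P: E = 62.53 GPa, ρ = 2211 kg/m³
  option B: E = 402.0 GPa, ρ = 3190 kg/m³
  option Y: E = 362.0 GPa, ρ = 3855 kg/m³
  option A: E = 119.3 GPa, ρ = 8810 kg/m³
  option B: M = 6.28×10⁻³
  option Y: M = 4.94×10⁻³
  option P: M = 3.58×10⁻³
  option Z: M = 1.30×10⁻³
  option A: M = 1.24×10⁻³
Option B ranks first.

option B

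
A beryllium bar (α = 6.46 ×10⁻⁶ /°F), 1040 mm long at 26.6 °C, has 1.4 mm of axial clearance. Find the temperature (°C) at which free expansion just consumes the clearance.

α = 6.46×10⁻⁶/°F × 9/5 = 11.6×10⁻⁶/K.
α·L₀·ΔT = 1.4 mm ⇒ ΔT = 1.4 / (11.6×10⁻⁶ × 1040.0) = 115.8 K.
T = 26.6 + 115.8 = 142.4 °C.

142 °C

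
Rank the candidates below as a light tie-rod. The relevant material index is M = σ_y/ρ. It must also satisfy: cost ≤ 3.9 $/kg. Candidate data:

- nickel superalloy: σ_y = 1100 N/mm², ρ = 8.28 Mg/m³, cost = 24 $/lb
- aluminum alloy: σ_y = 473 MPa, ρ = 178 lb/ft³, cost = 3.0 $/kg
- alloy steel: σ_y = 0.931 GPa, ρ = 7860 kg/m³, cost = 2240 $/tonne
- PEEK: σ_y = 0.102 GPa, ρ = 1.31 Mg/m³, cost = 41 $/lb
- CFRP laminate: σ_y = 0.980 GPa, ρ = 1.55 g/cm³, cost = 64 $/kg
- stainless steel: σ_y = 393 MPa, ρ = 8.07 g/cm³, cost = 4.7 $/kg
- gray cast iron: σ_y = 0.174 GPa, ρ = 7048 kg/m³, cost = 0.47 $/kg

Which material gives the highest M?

Screen on constraints: cost ≤ 3.9 $/kg. Survivors: aluminum alloy, alloy steel, gray cast iron.
Putting every candidate on a common basis:
  aluminum alloy: σ_y = 473.0 MPa, ρ = 2851 kg/m³
  alloy steel: σ_y = 931.0 MPa, ρ = 7860 kg/m³
  gray cast iron: σ_y = 174.0 MPa, ρ = 7048 kg/m³
  aluminum alloy: M = 166 kN·m/kg
  alloy steel: M = 118 kN·m/kg
  gray cast iron: M = 24.7 kN·m/kg
Aluminum alloy ranks first.

aluminum alloy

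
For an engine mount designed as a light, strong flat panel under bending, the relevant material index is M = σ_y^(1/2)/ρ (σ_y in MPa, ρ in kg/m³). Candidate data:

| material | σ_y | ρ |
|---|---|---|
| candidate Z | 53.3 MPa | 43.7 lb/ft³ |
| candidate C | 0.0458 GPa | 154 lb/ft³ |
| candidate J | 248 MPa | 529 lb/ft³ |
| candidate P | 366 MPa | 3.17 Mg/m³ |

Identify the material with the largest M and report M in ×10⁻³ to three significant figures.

candidate Z, M = 10.4×10⁻³

After converting to SI:
  candidate Z: σ_y = 53.30 MPa, ρ = 700.0 kg/m³
  candidate C: σ_y = 45.80 MPa, ρ = 2467 kg/m³
  candidate J: σ_y = 248.0 MPa, ρ = 8474 kg/m³
  candidate P: σ_y = 366.0 MPa, ρ = 3170 kg/m³
  candidate Z: M = 10.4×10⁻³
  candidate P: M = 6.04×10⁻³
  candidate C: M = 2.74×10⁻³
  candidate J: M = 1.86×10⁻³
Candidate Z has the largest M.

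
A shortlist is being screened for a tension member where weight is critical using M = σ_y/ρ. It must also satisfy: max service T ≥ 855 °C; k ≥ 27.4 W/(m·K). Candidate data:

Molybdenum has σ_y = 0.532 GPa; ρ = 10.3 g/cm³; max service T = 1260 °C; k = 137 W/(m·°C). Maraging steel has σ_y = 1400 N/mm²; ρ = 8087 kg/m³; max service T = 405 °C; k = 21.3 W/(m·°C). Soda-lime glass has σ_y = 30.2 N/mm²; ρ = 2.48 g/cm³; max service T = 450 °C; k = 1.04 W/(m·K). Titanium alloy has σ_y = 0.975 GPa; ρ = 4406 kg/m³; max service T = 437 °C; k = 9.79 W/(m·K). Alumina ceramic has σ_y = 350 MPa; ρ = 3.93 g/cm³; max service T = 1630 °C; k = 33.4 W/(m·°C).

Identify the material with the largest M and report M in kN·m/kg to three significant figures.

alumina ceramic, M = 89.1 kN·m/kg

Screen on constraints: max service T ≥ 855 °C; k ≥ 27.4 W/(m·K). Survivors: molybdenum, alumina ceramic.
In SI units:
  molybdenum: σ_y = 532.0 MPa, ρ = 10300 kg/m³
  alumina ceramic: σ_y = 350.0 MPa, ρ = 3930 kg/m³
  alumina ceramic: M = 89.1 kN·m/kg
  molybdenum: M = 51.7 kN·m/kg
Alumina ceramic ranks first.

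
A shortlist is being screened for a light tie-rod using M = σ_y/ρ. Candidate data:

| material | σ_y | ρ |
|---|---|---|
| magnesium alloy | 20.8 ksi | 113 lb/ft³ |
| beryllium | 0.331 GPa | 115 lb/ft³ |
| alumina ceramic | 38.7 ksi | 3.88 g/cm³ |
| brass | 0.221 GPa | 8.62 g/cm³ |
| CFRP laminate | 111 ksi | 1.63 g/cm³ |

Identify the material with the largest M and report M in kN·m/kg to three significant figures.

CFRP laminate, M = 470 kN·m/kg

Putting every candidate on a common basis:
  magnesium alloy: σ_y = 143.4 MPa, ρ = 1810 kg/m³
  beryllium: σ_y = 331.0 MPa, ρ = 1842 kg/m³
  alumina ceramic: σ_y = 266.8 MPa, ρ = 3880 kg/m³
  brass: σ_y = 221.0 MPa, ρ = 8620 kg/m³
  CFRP laminate: σ_y = 765.3 MPa, ρ = 1630 kg/m³
  CFRP laminate: M = 470 kN·m/kg
  beryllium: M = 180 kN·m/kg
  magnesium alloy: M = 79.2 kN·m/kg
  alumina ceramic: M = 68.8 kN·m/kg
  brass: M = 25.6 kN·m/kg
The maximum is for CFRP laminate.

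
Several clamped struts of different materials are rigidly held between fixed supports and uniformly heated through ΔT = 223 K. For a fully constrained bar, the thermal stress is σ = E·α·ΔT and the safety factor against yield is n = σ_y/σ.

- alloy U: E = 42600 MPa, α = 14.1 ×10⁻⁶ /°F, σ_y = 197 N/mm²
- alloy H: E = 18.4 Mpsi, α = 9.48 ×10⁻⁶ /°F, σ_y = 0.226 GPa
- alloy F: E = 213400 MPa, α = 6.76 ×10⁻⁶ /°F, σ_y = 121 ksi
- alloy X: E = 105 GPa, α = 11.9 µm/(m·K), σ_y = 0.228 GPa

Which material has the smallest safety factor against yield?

With everything in SI (GPa, ×10⁻⁶/K, MPa):
  alloy U: E = 42.60, α = 25.4, σ_y = 197.0 → σ = 241 MPa, n = 0.817
  alloy H: E = 126.9, α = 17.1, σ_y = 226.0 → σ = 483 MPa, n = 0.468
  alloy F: E = 213.4, α = 12.2, σ_y = 834.3 → σ = 579 MPa, n = 1.44
  alloy X: E = 105.0, α = 11.9, σ_y = 228.0 → σ = 279 MPa, n = 0.818
The minimum is alloy H at n = 0.468.

alloy H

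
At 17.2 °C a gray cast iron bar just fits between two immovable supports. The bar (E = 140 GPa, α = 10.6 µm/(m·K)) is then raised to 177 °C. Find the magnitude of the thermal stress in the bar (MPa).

237 MPa

ΔT = 159.8 K. Constrained thermal stress σ = E·α·ΔT = 140.0×10³ MPa × 10.6×10⁻⁶ × 159.8 = 237 MPa (compressive).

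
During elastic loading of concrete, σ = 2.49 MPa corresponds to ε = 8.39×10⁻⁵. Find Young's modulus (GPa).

29.7 GPa

E = σ/ε = 2.49 MPa / 8.39×10⁻⁵ = 29680 MPa = 29.7 GPa.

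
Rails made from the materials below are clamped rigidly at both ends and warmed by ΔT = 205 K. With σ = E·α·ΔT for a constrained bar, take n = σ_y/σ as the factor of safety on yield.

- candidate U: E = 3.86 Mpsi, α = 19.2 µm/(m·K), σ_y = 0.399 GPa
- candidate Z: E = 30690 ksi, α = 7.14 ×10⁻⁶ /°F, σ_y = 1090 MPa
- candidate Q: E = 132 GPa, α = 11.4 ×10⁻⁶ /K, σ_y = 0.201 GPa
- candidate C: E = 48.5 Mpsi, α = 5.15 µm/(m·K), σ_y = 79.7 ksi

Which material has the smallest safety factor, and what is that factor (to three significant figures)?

In consistent units (E in GPa, α in ×10⁻⁶/K, σ_y in MPa):
  candidate U: E = 26.61, α = 19.2, σ_y = 399.0 → σ = 105 MPa, n = 3.81
  candidate Z: E = 211.6, α = 12.9, σ_y = 1090 → σ = 557 MPa, n = 1.96
  candidate Q: E = 132.0, α = 11.4, σ_y = 201.0 → σ = 308 MPa, n = 0.652
  candidate C: E = 334.4, α = 5.15, σ_y = 549.5 → σ = 353 MPa, n = 1.56
Smallest n: candidate Q with n = 0.652.

candidate Q, n = 0.652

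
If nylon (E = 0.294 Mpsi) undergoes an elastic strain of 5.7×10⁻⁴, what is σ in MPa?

E = 0.294 Mpsi = 2.027 GPa.
σ = E·ε = 2027 MPa × 5.7×10⁻⁴ = 1.16 MPa.

1.16 MPa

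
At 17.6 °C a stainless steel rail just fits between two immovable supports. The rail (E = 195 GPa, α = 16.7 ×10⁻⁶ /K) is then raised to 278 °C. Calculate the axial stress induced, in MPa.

ΔT = 260.4 K. Constrained thermal stress σ = E·α·ΔT = 195.0×10³ MPa × 16.7×10⁻⁶ × 260.4 = 848 MPa (compressive).

848 MPa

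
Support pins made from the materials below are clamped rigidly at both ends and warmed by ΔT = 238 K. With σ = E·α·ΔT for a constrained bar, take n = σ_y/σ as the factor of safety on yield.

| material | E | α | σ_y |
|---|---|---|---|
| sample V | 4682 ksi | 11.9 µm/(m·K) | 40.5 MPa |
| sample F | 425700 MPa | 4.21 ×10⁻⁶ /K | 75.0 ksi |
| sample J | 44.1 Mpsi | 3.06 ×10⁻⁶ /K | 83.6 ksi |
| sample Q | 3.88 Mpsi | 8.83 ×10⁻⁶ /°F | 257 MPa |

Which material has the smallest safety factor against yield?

sample V

In consistent units (E in GPa, α in ×10⁻⁶/K, σ_y in MPa):
  sample V: E = 32.28, α = 11.9, σ_y = 40.50 → σ = 91.4 MPa, n = 0.443
  sample F: E = 425.7, α = 4.21, σ_y = 517.1 → σ = 427 MPa, n = 1.21
  sample J: E = 304.1, α = 3.06, σ_y = 576.4 → σ = 221 MPa, n = 2.60
  sample Q: E = 26.75, α = 15.9, σ_y = 257.0 → σ = 101 MPa, n = 2.54
The minimum is sample V at n = 0.443.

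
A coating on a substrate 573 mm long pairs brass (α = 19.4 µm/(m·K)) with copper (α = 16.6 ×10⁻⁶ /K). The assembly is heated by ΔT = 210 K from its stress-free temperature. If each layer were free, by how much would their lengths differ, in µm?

337 µm

Δα = |19.4 − 16.6|×10⁻⁶/K = 2.80×10⁻⁶/K.
ΔL_mismatch = Δα·L·ΔT = 2.80×10⁻⁶ × 573.0 mm × 210.0 K = 337 µm.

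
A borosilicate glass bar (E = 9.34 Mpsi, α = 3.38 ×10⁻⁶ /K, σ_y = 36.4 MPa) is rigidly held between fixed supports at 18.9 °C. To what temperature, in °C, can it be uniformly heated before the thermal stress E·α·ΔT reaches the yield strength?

186 °C

E = 9.34 Mpsi = 64.40 GPa.
E·α·ΔT = 36.40 MPa ⇒ ΔT = 36.40 / (64.40×10³ × 3.38×10⁻⁶) = 167.2 K.
T = 18.9 + 167.2 = 186.1 °C.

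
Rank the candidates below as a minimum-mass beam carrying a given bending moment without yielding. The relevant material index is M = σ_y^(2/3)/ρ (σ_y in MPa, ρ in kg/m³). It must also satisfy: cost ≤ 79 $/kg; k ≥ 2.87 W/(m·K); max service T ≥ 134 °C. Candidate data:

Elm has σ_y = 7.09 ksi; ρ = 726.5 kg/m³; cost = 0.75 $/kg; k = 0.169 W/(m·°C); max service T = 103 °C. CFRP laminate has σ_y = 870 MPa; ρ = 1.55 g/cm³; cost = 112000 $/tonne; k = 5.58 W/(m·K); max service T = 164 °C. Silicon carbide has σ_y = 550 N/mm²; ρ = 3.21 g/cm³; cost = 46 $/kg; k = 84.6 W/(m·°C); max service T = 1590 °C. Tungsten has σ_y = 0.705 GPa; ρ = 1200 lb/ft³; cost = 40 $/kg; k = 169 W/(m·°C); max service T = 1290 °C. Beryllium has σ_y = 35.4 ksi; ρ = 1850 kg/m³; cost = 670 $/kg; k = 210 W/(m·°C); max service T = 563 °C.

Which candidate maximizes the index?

Screen on constraints: cost ≤ 79 $/kg; k ≥ 2.87 W/(m·K); max service T ≥ 134 °C. Survivors: silicon carbide, tungsten.
Convert each candidate to consistent units, then evaluate M:
  silicon carbide: σ_y = 550.0 MPa, ρ = 3210 kg/m³
  tungsten: σ_y = 705.0 MPa, ρ = 19220 kg/m³
  silicon carbide: M = 20.9×10⁻³
  tungsten: M = 4.12×10⁻³
Silicon carbide ranks first.

silicon carbide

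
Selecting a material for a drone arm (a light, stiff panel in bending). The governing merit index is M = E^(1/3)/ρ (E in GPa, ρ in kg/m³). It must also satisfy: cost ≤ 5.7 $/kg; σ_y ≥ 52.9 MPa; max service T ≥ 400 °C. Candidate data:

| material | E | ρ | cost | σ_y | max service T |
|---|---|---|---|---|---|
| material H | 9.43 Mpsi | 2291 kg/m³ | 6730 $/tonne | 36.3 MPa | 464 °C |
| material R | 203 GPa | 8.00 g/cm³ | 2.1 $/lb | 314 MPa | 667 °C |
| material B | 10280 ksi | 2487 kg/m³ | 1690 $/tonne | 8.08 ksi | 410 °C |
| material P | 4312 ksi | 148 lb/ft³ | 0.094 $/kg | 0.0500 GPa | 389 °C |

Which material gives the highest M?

Screen on constraints: cost ≤ 5.7 $/kg; σ_y ≥ 52.9 MPa; max service T ≥ 400 °C. Survivors: material R, material B.
Putting every candidate on a common basis:
  material R: E = 203.0 GPa, ρ = 8000 kg/m³
  material B: E = 70.88 GPa, ρ = 2487 kg/m³
  material B: M = 1.66×10⁻³
  material R: M = 0.735×10⁻³
Highest index: material B.

material B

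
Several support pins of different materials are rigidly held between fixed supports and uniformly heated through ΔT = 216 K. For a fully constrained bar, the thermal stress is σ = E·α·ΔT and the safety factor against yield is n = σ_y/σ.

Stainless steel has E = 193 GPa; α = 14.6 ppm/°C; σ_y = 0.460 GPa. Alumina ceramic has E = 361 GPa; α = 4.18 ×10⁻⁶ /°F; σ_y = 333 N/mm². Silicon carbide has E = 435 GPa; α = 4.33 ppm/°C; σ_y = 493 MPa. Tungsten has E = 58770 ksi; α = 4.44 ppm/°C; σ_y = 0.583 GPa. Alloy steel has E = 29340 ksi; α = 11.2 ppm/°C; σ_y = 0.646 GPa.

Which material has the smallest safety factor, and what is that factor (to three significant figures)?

alumina ceramic, n = 0.568

With everything in SI (GPa, ×10⁻⁶/K, MPa):
  stainless steel: E = 193.0, α = 14.6, σ_y = 460.0 → σ = 609 MPa, n = 0.756
  alumina ceramic: E = 361.0, α = 7.52, σ_y = 333.0 → σ = 587 MPa, n = 0.568
  silicon carbide: E = 435.0, α = 4.33, σ_y = 493.0 → σ = 407 MPa, n = 1.21
  tungsten: E = 405.2, α = 4.44, σ_y = 583.0 → σ = 389 MPa, n = 1.50
  alloy steel: E = 202.3, α = 11.2, σ_y = 646.0 → σ = 489 MPa, n = 1.32
Smallest n: alumina ceramic with n = 0.568.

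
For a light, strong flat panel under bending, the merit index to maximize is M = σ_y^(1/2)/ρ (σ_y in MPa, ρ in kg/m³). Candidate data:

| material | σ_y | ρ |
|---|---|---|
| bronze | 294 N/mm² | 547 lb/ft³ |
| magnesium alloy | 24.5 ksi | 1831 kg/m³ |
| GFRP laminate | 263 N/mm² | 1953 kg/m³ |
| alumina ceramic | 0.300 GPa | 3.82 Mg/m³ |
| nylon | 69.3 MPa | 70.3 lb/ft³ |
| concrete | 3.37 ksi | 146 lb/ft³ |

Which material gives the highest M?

GFRP laminate

Putting every candidate on a common basis:
  bronze: σ_y = 294.0 MPa, ρ = 8762 kg/m³
  magnesium alloy: σ_y = 168.9 MPa, ρ = 1831 kg/m³
  GFRP laminate: σ_y = 263.0 MPa, ρ = 1953 kg/m³
  alumina ceramic: σ_y = 300.0 MPa, ρ = 3820 kg/m³
  nylon: σ_y = 69.30 MPa, ρ = 1126 kg/m³
  concrete: σ_y = 23.24 MPa, ρ = 2339 kg/m³
  GFRP laminate: M = 8.30×10⁻³
  nylon: M = 7.39×10⁻³
  magnesium alloy: M = 7.10×10⁻³
  alumina ceramic: M = 4.53×10⁻³
  concrete: M = 2.06×10⁻³
  bronze: M = 1.96×10⁻³
The maximum is for GFRP laminate.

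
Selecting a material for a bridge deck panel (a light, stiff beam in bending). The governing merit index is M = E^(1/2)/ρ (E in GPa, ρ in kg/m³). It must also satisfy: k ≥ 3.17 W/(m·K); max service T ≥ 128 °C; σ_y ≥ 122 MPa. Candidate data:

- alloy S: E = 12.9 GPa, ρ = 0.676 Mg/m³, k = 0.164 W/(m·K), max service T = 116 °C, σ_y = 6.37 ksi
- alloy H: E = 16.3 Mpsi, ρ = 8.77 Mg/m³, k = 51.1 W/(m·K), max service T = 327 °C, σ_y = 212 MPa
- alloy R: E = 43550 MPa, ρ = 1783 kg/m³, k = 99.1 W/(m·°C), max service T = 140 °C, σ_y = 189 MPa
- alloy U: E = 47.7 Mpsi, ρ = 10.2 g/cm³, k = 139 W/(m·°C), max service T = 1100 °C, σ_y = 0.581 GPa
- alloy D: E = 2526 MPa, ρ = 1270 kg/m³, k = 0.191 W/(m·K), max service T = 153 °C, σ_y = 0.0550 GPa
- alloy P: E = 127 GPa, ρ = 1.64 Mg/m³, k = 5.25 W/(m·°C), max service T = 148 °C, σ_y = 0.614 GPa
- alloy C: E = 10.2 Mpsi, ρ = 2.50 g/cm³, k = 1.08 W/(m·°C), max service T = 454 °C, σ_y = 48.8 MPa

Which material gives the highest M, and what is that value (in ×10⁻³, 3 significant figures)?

Screen on constraints: k ≥ 3.17 W/(m·K); max service T ≥ 128 °C; σ_y ≥ 122 MPa. Survivors: alloy H, alloy R, alloy U, alloy P.
After converting to SI:
  alloy H: E = 112.4 GPa, ρ = 8770 kg/m³
  alloy R: E = 43.55 GPa, ρ = 1783 kg/m³
  alloy U: E = 328.9 GPa, ρ = 10200 kg/m³
  alloy P: E = 127.0 GPa, ρ = 1640 kg/m³
  alloy P: M = 6.87×10⁻³
  alloy R: M = 3.70×10⁻³
  alloy U: M = 1.78×10⁻³
  alloy H: M = 1.21×10⁻³
Highest index: alloy P.

alloy P, M = 6.87×10⁻³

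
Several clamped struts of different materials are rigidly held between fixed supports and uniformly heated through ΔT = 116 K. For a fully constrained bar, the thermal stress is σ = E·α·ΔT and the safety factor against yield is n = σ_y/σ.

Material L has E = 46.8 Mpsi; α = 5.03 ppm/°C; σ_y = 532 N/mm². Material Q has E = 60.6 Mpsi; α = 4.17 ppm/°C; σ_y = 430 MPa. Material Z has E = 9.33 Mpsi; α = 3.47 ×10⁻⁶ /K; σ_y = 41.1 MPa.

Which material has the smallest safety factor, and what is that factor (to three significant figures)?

With everything in SI (GPa, ×10⁻⁶/K, MPa):
  material L: E = 322.7, α = 5.03, σ_y = 532.0 → σ = 188 MPa, n = 2.83
  material Q: E = 417.8, α = 4.17, σ_y = 430.0 → σ = 202 MPa, n = 2.13
  material Z: E = 64.33, α = 3.47, σ_y = 41.10 → σ = 25.9 MPa, n = 1.59
Material Z has the lowest safety factor, n = 1.59.

material Z, n = 1.59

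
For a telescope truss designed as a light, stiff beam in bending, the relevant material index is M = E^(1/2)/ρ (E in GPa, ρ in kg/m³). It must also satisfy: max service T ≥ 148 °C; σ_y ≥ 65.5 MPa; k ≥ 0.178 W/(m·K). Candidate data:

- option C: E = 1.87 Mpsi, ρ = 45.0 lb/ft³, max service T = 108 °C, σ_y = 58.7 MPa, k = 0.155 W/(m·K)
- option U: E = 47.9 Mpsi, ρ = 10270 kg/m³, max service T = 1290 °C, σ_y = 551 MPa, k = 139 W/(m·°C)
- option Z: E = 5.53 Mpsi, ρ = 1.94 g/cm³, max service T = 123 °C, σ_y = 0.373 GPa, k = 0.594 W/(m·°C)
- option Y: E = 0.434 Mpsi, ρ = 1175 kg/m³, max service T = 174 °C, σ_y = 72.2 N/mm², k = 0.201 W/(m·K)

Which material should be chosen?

option U

Screen on constraints: max service T ≥ 148 °C; σ_y ≥ 65.5 MPa; k ≥ 0.178 W/(m·K). Survivors: option U, option Y.
In SI units:
  option U: E = 330.3 GPa, ρ = 10270 kg/m³
  option Y: E = 2.992 GPa, ρ = 1175 kg/m³
  option U: M = 1.77×10⁻³
  option Y: M = 1.47×10⁻³
Option U ranks first.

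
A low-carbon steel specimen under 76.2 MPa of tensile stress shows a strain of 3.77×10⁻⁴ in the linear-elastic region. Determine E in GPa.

E = σ/ε = 76.2 MPa / 3.77×10⁻⁴ = 202100 MPa = 202 GPa.

202 GPa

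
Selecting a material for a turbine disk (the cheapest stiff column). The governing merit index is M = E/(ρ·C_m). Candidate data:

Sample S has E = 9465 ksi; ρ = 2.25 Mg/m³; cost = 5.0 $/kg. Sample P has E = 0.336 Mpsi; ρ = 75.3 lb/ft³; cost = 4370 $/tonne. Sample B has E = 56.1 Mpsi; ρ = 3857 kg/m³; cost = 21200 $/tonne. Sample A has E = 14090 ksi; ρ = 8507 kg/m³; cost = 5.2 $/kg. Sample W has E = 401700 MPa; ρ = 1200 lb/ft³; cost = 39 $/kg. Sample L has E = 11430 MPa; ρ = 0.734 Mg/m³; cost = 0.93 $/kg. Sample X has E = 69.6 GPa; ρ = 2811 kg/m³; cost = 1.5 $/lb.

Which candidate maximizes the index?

In SI units:
  sample S: E = 65.26 GPa, ρ = 2250 kg/m³, cost = 5.000 $/kg
  sample P: E = 2.317 GPa, ρ = 1206 kg/m³, cost = 4.370 $/kg
  sample B: E = 386.8 GPa, ρ = 3857 kg/m³, cost = 21.20 $/kg
  sample A: E = 97.15 GPa, ρ = 8507 kg/m³, cost = 5.200 $/kg
  sample W: E = 401.7 GPa, ρ = 19220 kg/m³, cost = 39.00 $/kg
  sample L: E = 11.43 GPa, ρ = 734.0 kg/m³, cost = 0.9300 $/kg
  sample X: E = 69.60 GPa, ρ = 2811 kg/m³, cost = 3.307 $/kg
  sample L: M = 16.7 MN·m per $
  sample X: M = 7.49 MN·m per $
  sample S: M = 5.80 MN·m per $
  sample B: M = 4.73 MN·m per $
  sample A: M = 2.20 MN·m per $
  sample W: M = 0.536 MN·m per $
  sample P: M = 0.440 MN·m per $
Highest index: sample L.

sample L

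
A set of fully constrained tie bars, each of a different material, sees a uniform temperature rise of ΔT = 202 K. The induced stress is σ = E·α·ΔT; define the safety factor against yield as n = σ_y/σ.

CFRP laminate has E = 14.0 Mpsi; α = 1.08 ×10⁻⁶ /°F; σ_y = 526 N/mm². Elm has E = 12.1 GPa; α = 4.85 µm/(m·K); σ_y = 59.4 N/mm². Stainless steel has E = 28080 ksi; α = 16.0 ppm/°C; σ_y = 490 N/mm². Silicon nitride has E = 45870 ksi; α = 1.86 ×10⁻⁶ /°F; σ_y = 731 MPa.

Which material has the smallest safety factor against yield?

Per material, after unit conversion:
  CFRP laminate: E = 96.53, α = 1.94, σ_y = 526.0 → σ = 37.9 MPa, n = 13.9
  elm: E = 12.10, α = 4.85, σ_y = 59.40 → σ = 11.9 MPa, n = 5.01
  stainless steel: E = 193.6, α = 16.0, σ_y = 490.0 → σ = 626 MPa, n = 0.783
  silicon nitride: E = 316.3, α = 3.35, σ_y = 731.0 → σ = 214 MPa, n = 3.42
Stainless steel has the lowest safety factor, n = 0.783.

stainless steel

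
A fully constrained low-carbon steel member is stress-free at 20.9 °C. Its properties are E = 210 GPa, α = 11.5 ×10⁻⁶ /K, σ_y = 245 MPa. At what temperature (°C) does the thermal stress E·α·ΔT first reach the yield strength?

E·α·ΔT = 245.0 MPa ⇒ ΔT = 245.0 / (210.0×10³ × 11.5×10⁻⁶) = 101.4 K.
T = 20.9 + 101.4 = 122.3 °C.

122 °C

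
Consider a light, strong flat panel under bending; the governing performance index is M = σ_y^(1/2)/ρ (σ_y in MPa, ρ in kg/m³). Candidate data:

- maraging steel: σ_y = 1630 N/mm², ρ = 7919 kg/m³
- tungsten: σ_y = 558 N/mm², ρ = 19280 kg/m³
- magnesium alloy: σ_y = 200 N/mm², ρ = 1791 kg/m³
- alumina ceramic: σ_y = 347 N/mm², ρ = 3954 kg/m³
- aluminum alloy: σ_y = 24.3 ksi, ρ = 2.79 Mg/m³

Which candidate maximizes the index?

magnesium alloy

After converting to SI:
  maraging steel: σ_y = 1630 MPa, ρ = 7919 kg/m³
  tungsten: σ_y = 558.0 MPa, ρ = 19280 kg/m³
  magnesium alloy: σ_y = 200.0 MPa, ρ = 1791 kg/m³
  alumina ceramic: σ_y = 347.0 MPa, ρ = 3954 kg/m³
  aluminum alloy: σ_y = 167.5 MPa, ρ = 2790 kg/m³
  magnesium alloy: M = 7.90×10⁻³
  maraging steel: M = 5.10×10⁻³
  alumina ceramic: M = 4.71×10⁻³
  aluminum alloy: M = 4.64×10⁻³
  tungsten: M = 1.23×10⁻³
Magnesium alloy has the largest M.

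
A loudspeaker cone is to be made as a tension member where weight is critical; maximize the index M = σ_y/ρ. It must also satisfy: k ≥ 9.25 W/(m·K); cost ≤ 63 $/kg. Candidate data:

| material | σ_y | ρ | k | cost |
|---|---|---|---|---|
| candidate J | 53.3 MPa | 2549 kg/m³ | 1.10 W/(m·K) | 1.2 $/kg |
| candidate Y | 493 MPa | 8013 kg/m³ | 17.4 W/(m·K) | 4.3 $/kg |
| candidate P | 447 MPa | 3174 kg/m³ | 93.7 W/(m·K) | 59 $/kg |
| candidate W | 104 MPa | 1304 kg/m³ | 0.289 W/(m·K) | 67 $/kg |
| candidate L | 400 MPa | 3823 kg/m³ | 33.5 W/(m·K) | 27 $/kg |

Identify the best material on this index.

Screen on constraints: k ≥ 9.25 W/(m·K); cost ≤ 63 $/kg. Survivors: candidate Y, candidate P, candidate L.
Per-candidate index values:
  candidate P: M = 141 kN·m/kg
  candidate L: M = 105 kN·m/kg
  candidate Y: M = 61.5 kN·m/kg
Candidate P has the largest M.

candidate P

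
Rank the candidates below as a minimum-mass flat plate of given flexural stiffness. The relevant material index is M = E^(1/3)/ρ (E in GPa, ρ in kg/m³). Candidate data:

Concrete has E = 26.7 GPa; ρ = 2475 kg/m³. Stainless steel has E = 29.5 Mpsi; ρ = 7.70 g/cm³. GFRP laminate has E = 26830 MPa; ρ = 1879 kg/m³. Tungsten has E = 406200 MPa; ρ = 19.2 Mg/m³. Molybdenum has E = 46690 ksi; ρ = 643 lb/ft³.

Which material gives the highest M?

After converting to SI:
  concrete: E = 26.70 GPa, ρ = 2475 kg/m³
  stainless steel: E = 203.4 GPa, ρ = 7700 kg/m³
  GFRP laminate: E = 26.83 GPa, ρ = 1879 kg/m³
  tungsten: E = 406.2 GPa, ρ = 19200 kg/m³
  molybdenum: E = 321.9 GPa, ρ = 10300 kg/m³
  GFRP laminate: M = 1.59×10⁻³
  concrete: M = 1.21×10⁻³
  stainless steel: M = 0.764×10⁻³
  molybdenum: M = 0.665×10⁻³
  tungsten: M = 0.386×10⁻³
The maximum is for GFRP laminate.

GFRP laminate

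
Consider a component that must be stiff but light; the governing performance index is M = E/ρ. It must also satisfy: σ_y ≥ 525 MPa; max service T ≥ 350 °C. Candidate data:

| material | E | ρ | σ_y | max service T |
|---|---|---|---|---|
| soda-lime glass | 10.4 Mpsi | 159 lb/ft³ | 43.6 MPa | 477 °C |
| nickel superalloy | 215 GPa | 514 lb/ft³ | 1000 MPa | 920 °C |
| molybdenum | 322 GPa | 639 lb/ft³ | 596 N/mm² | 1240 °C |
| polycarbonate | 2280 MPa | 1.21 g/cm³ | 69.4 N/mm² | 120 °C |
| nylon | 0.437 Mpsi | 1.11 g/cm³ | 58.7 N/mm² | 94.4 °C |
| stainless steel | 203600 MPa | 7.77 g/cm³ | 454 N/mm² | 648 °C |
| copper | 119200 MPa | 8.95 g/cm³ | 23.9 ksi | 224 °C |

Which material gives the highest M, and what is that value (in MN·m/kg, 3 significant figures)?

Screen on constraints: σ_y ≥ 525 MPa; max service T ≥ 350 °C. Survivors: nickel superalloy, molybdenum.
In SI units:
  nickel superalloy: E = 215.0 GPa, ρ = 8233 kg/m³
  molybdenum: E = 322.0 GPa, ρ = 10240 kg/m³
  molybdenum: M = 31.5 MN·m/kg
  nickel superalloy: M = 26.1 MN·m/kg
Highest index: molybdenum.

molybdenum, M = 31.5 MN·m/kg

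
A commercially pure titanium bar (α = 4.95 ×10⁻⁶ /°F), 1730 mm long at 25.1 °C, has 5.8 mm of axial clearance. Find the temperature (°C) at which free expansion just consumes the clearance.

α = 4.95×10⁻⁶/°F × 9/5 = 8.91×10⁻⁶/K.
α·L₀·ΔT = 5.8 mm ⇒ ΔT = 5.8 / (8.91×10⁻⁶ × 1730.0) = 376.3 K.
T = 25.1 + 376.3 = 401.4 °C.

401 °C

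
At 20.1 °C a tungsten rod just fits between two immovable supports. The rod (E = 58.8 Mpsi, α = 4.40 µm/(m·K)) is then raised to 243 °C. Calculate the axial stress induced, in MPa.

E = 58.8 Mpsi = 405.4 GPa.
ΔT = 222.9 K. Constrained thermal stress σ = E·α·ΔT = 405.4×10³ MPa × 4.40×10⁻⁶ × 222.9 = 398 MPa (compressive).

398 MPa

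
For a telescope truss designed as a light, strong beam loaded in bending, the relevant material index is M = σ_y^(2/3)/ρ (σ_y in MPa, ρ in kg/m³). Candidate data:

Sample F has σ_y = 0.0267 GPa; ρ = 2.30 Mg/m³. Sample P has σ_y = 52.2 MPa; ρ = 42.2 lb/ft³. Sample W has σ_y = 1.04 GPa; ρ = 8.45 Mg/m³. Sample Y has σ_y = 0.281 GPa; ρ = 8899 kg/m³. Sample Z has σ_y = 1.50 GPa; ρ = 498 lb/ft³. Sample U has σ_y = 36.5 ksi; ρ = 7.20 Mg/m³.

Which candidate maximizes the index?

sample P

Putting every candidate on a common basis:
  sample F: σ_y = 26.70 MPa, ρ = 2300 kg/m³
  sample P: σ_y = 52.20 MPa, ρ = 676.0 kg/m³
  sample W: σ_y = 1040 MPa, ρ = 8450 kg/m³
  sample Y: σ_y = 281.0 MPa, ρ = 8899 kg/m³
  sample Z: σ_y = 1500 MPa, ρ = 7977 kg/m³
  sample U: σ_y = 251.7 MPa, ρ = 7200 kg/m³
  sample P: M = 20.7×10⁻³
  sample Z: M = 16.4×10⁻³
  sample W: M = 12.1×10⁻³
  sample U: M = 5.54×10⁻³
  sample Y: M = 4.82×10⁻³
  sample F: M = 3.88×10⁻³
The maximum is for sample P.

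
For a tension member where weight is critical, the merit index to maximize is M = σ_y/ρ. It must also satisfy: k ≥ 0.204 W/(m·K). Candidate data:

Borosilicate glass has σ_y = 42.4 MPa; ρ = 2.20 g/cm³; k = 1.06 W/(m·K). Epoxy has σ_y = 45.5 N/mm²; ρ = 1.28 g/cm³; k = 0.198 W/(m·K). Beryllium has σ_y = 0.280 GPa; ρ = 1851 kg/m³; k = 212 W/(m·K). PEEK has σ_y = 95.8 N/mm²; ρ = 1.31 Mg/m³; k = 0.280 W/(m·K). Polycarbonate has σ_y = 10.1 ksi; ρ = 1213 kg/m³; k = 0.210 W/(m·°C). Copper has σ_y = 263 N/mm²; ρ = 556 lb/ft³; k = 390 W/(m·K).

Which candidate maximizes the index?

beryllium

Screen on constraints: k ≥ 0.204 W/(m·K). Survivors: borosilicate glass, beryllium, PEEK, polycarbonate, copper.
In SI units:
  borosilicate glass: σ_y = 42.40 MPa, ρ = 2200 kg/m³
  beryllium: σ_y = 280.0 MPa, ρ = 1851 kg/m³
  PEEK: σ_y = 95.80 MPa, ρ = 1310 kg/m³
  polycarbonate: σ_y = 69.64 MPa, ρ = 1213 kg/m³
  copper: σ_y = 263.0 MPa, ρ = 8906 kg/m³
  beryllium: M = 151 kN·m/kg
  PEEK: M = 73.1 kN·m/kg
  polycarbonate: M = 57.4 kN·m/kg
  copper: M = 29.5 kN·m/kg
  borosilicate glass: M = 19.3 kN·m/kg
Beryllium has the largest M.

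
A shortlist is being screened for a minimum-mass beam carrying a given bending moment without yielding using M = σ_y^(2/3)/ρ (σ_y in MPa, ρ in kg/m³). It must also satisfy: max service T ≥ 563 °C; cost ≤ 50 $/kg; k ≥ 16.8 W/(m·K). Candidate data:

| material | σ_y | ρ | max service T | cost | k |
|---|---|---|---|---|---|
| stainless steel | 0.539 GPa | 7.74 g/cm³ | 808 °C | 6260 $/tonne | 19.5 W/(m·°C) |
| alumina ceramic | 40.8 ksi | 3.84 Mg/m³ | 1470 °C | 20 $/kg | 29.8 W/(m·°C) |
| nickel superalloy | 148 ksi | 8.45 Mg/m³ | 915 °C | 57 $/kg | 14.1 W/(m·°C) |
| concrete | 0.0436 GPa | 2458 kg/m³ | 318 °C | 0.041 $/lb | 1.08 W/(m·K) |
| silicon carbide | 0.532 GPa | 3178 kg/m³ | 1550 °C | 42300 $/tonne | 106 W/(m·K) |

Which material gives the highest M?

Screen on constraints: max service T ≥ 563 °C; cost ≤ 50 $/kg; k ≥ 16.8 W/(m·K). Survivors: stainless steel, alumina ceramic, silicon carbide.
Putting every candidate on a common basis:
  stainless steel: σ_y = 539.0 MPa, ρ = 7740 kg/m³
  alumina ceramic: σ_y = 281.3 MPa, ρ = 3840 kg/m³
  silicon carbide: σ_y = 532.0 MPa, ρ = 3178 kg/m³
  silicon carbide: M = 20.7×10⁻³
  alumina ceramic: M = 11.2×10⁻³
  stainless steel: M = 8.56×10⁻³
Silicon carbide ranks first.

silicon carbide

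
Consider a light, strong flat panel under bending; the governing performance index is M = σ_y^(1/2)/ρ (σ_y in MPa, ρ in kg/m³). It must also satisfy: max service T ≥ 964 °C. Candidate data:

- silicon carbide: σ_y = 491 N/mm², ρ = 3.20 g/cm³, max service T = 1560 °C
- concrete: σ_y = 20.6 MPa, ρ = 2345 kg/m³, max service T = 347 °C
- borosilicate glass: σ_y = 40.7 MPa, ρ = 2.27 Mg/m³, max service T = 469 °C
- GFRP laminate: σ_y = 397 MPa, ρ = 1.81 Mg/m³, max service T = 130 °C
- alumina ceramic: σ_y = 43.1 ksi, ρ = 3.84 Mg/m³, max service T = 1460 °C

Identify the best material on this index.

silicon carbide

Screen on constraints: max service T ≥ 964 °C. Survivors: silicon carbide, alumina ceramic.
After converting to SI:
  silicon carbide: σ_y = 491.0 MPa, ρ = 3200 kg/m³
  alumina ceramic: σ_y = 297.2 MPa, ρ = 3840 kg/m³
  silicon carbide: M = 6.92×10⁻³
  alumina ceramic: M = 4.49×10⁻³
Silicon carbide ranks first.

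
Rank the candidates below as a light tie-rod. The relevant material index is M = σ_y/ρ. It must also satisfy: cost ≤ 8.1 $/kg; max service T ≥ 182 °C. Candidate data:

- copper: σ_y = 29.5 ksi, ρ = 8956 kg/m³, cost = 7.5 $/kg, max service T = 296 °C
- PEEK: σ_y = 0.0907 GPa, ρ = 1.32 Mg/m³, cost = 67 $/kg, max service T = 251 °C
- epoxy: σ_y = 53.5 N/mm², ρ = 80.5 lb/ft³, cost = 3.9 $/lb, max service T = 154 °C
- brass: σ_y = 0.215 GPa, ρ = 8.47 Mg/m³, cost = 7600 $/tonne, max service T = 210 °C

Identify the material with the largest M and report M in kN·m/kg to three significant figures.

brass, M = 25.4 kN·m/kg

Screen on constraints: cost ≤ 8.1 $/kg; max service T ≥ 182 °C. Survivors: copper, brass.
Convert each candidate to consistent units, then evaluate M:
  copper: σ_y = 203.4 MPa, ρ = 8956 kg/m³
  brass: σ_y = 215.0 MPa, ρ = 8470 kg/m³
  brass: M = 25.4 kN·m/kg
  copper: M = 22.7 kN·m/kg
Highest index: brass.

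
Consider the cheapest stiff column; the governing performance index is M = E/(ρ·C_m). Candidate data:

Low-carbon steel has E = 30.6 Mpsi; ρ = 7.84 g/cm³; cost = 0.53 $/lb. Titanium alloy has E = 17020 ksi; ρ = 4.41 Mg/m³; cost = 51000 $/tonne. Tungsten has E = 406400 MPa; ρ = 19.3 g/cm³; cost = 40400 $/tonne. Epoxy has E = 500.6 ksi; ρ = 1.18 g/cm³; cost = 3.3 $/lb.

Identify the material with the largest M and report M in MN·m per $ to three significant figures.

In SI units:
  low-carbon steel: E = 211.0 GPa, ρ = 7840 kg/m³, cost = 1.168 $/kg
  titanium alloy: E = 117.3 GPa, ρ = 4410 kg/m³, cost = 51.00 $/kg
  tungsten: E = 406.4 GPa, ρ = 19300 kg/m³, cost = 40.40 $/kg
  epoxy: E = 3.452 GPa, ρ = 1180 kg/m³, cost = 7.275 $/kg
  low-carbon steel: M = 23.0 MN·m per $
  titanium alloy: M = 0.522 MN·m per $
  tungsten: M = 0.521 MN·m per $
  epoxy: M = 0.402 MN·m per $
Low-carbon steel ranks first.

low-carbon steel, M = 23.0 MN·m per $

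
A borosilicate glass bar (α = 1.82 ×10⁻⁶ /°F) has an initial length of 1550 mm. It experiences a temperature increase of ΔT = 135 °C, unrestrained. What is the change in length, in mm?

Convert α: 1.82×10⁻⁶/°F × (9/5) = 3.28×10⁻⁶/K.
ΔL = α·L₀·ΔT = 3.28×10⁻⁶ × 1550 mm × 135.0 K = 0.686 mm.

0.686 mm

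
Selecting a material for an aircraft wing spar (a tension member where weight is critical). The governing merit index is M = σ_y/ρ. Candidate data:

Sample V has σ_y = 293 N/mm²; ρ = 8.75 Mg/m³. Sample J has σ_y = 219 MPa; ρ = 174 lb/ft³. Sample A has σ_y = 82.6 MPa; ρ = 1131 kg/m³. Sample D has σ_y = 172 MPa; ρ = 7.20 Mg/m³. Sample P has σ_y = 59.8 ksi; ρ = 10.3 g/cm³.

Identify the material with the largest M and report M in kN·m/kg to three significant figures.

sample J, M = 78.6 kN·m/kg

After converting to SI:
  sample V: σ_y = 293.0 MPa, ρ = 8750 kg/m³
  sample J: σ_y = 219.0 MPa, ρ = 2787 kg/m³
  sample A: σ_y = 82.60 MPa, ρ = 1131 kg/m³
  sample D: σ_y = 172.0 MPa, ρ = 7200 kg/m³
  sample P: σ_y = 412.3 MPa, ρ = 10300 kg/m³
  sample J: M = 78.6 kN·m/kg
  sample A: M = 73.0 kN·m/kg
  sample P: M = 40.0 kN·m/kg
  sample V: M = 33.5 kN·m/kg
  sample D: M = 23.9 kN·m/kg
Sample J ranks first.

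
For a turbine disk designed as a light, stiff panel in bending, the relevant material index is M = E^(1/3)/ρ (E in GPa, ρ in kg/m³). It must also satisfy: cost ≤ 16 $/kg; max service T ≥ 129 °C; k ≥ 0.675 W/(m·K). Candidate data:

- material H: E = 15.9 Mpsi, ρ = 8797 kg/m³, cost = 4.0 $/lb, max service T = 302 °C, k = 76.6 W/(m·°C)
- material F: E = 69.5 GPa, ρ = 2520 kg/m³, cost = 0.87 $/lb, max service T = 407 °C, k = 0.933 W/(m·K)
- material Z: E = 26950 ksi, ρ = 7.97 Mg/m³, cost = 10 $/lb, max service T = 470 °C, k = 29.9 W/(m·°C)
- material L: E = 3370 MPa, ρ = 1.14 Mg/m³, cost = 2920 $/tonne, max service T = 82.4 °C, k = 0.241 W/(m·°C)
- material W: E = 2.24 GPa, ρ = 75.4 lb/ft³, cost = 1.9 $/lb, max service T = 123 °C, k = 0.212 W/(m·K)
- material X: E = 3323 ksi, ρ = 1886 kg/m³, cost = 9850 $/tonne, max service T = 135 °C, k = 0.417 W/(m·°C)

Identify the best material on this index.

material F

Screen on constraints: cost ≤ 16 $/kg; max service T ≥ 129 °C; k ≥ 0.675 W/(m·K). Survivors: material H, material F.
In SI units:
  material H: E = 109.6 GPa, ρ = 8797 kg/m³
  material F: E = 69.50 GPa, ρ = 2520 kg/m³
  material F: M = 1.63×10⁻³
  material H: M = 0.544×10⁻³
Material F has the largest M.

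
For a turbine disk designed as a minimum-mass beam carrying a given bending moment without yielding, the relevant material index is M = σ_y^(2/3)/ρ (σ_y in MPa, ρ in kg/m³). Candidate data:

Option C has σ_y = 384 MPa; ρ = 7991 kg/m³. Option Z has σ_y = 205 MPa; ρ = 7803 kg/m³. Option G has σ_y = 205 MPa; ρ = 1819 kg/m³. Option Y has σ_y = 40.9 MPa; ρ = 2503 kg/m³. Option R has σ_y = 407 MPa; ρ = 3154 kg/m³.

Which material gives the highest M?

Per-candidate index values:
  option G: M = 19.1×10⁻³
  option R: M = 17.4×10⁻³
  option C: M = 6.61×10⁻³
  option Y: M = 4.74×10⁻³
  option Z: M = 4.46×10⁻³
Option G has the largest M.

option G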